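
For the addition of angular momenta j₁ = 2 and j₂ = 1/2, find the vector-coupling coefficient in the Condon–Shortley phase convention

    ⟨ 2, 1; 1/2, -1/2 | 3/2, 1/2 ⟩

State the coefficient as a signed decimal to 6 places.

+√(3/5) = +0.774597

√[4·1!3!0!/5! · 3!1!0!1!2!1!] = √(12/5)
  +(−1)^0/∏(0,1,1,0,2,0)! = 1/2  (running 1/2)
⟨..|..⟩ = √(12/5)·(1/2) = +0.774597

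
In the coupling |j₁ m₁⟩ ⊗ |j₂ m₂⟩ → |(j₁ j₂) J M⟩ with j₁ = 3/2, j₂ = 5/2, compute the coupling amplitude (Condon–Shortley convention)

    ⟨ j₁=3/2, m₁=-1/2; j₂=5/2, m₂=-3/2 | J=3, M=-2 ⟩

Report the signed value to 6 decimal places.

triangle: 1!×2!×4!/8! = 48/40320
(j±m)!: 1!×2!×1!×4!×1!×5! = 5760
prefactor² = (2J+1)×Δ×N² = 48
  k=0: +1/(0!×1!×2!×1!×0!×3!) = 1/12
  k=1: −1/(1!×0!×1!×0!×1!×4!) = -1/24
Σ = 1/24  ⇒  CG² = 48×1/24² = 1/12
CG = +√(1/12) = +0.288675

+0.288675  (= +√(1/12))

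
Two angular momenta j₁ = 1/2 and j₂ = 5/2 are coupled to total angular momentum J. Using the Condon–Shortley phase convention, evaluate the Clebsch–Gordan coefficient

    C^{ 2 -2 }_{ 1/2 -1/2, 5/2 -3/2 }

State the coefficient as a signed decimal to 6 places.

−√(1/6) ≈ -0.408248

√[5·1!0!4!/6! · 0!1!1!4!0!4!] = √(96)
  +(−1)^1/∏(1,0,0,0,0,4)! = -1/24  (running -1/24)
⟨..|..⟩ = √(96)·(-1/24) = -0.408248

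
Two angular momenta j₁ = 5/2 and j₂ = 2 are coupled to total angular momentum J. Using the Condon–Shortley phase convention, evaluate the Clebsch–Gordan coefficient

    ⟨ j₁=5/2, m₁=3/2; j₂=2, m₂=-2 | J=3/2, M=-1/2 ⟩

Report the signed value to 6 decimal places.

+0.552052

j₁+j₂−J=3  J+j₁−j₂=2  J−j₁+j₂=1  j₁+j₂+J+1=7
(j₁±m₁, j₂±m₂, J±M) = (4,1,0,4,1,2)
P² = 384/35
sum k=0..0:
  [0] +1/6 = 1/6
S = 1/6
C² = P²·S² = 32/105 ; C = +0.552052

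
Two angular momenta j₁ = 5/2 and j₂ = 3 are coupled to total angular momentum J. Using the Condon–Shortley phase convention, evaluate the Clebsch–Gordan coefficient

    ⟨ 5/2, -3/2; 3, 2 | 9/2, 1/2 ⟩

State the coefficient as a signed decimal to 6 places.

-0.510355  (= −√(361/1386))

triangle: 1!×4!×5!/11! = 2880/39916800
(j±m)!: 1!×4!×5!×1!×5!×4! = 8294400
prefactor² = (2J+1)×Δ×N² = 460800/77
  k=0: +1/(0!×1!×4!×5!×0!×0!) = 1/2880
  k=1: −1/(1!×0!×3!×4!×1!×1!) = -1/144
Σ = -19/2880  ⇒  CG² = 460800/77×(-19/2880)² = 361/1386
CG = −√(361/1386) = -0.510355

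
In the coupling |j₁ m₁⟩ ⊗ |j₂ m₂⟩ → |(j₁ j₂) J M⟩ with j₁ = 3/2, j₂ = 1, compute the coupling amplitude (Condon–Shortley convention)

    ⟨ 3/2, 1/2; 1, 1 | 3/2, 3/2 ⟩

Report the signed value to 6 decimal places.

√[4·1!2!1!/5! · 2!1!2!0!3!0!] = √(8/5)
  +(−1)^1/∏(1,0,0,1,2,0)! = -1/2  (running -1/2)
⟨..|..⟩ = √(8/5)·(-1/2) = -0.632456

−√(2/5) = -0.632456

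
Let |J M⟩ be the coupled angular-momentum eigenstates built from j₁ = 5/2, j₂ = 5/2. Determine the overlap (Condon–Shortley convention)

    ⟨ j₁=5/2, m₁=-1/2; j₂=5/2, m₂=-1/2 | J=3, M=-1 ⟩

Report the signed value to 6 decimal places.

triangle: 2!*3!*3!/9! = 72/362880
(j±m)!: 2!*3!*2!*3!*2!*4! = 6912
prefactor² = (2J+1)*Δ*N² = 48/5
  k=0: +1/(0!*2!*3!*2!*0!*1!) = 1/24
  k=1: −1/(1!*1!*2!*1!*1!*2!) = -1/4
  k=2: +1/(2!*0!*1!*0!*2!*3!) = 1/24
Σ = -1/6  ⇒  CG² = 48/5*(-1/6)² = 4/15
CG = −√(4/15) = -0.516398

−√(4/15) = -0.516398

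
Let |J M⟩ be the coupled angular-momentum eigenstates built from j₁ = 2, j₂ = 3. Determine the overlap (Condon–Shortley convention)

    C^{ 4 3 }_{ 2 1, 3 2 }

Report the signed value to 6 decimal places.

√[9·1!3!5!/10! · 3!1!5!1!7!1!] = √(6480)
  +(−1)^0/∏(0,1,1,5,2,0)! = 1/240  (running 1/240)
  +(−1)^1/∏(1,0,0,4,3,1)! = -1/144  (running -1/360)
⟨..|..⟩ = √(6480)·(-1/360) = -0.223607

-0.223607  (= −√(1/20))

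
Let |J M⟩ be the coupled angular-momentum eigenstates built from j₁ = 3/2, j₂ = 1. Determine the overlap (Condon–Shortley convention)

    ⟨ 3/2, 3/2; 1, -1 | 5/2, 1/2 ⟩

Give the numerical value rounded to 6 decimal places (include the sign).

+0.316228

j₁+j₂−J=0  J+j₁−j₂=3  J−j₁+j₂=2  j₁+j₂+J+1=6
(j₁±m₁, j₂±m₂, J±M) = (3,0,0,2,3,2)
P² = 72/5
sum k=0..0:
  [0] +1/12 = 1/12
S = 1/12
C² = P²·S² = 1/10 ; C = +0.316228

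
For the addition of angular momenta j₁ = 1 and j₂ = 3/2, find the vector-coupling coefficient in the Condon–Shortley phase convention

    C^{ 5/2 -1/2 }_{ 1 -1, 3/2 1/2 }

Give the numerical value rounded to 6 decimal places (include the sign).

√[6·0!2!3!/6! · 0!2!2!1!2!3!] = √(24/5)
  +(−1)^0/∏(0,0,2,2,0,1)! = 1/4  (running 1/4)
⟨..|..⟩ = √(24/5)·(1/4) = +0.547723

+0.547723  (= +√(3/10))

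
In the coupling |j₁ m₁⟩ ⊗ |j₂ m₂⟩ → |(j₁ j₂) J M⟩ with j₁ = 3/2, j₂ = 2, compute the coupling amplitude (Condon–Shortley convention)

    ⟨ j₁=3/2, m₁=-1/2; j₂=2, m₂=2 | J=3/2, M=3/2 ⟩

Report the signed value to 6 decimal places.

+√(2/5) ≈ +0.632456

√[4·2!1!2!/6! · 1!2!4!0!3!0!] = √(32/5)
  +(−1)^2/∏(2,0,0,2,1,0)! = 1/4  (running 1/4)
⟨..|..⟩ = √(32/5)·(1/4) = +0.632456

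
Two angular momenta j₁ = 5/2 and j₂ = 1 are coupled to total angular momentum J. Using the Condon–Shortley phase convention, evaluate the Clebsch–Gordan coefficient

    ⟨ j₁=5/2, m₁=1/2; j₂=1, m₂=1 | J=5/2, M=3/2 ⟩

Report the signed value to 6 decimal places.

j₁+j₂−J=1  J+j₁−j₂=4  J−j₁+j₂=1  j₁+j₂+J+1=7
(j₁±m₁, j₂±m₂, J±M) = (3,2,2,0,4,1)
P² = 576/35
sum k=1..1:
  [1] −1/6 = -1/6
S = -1/6
C² = P²·S² = 16/35 ; C = -0.676123

-0.676123  (= −√(16/35))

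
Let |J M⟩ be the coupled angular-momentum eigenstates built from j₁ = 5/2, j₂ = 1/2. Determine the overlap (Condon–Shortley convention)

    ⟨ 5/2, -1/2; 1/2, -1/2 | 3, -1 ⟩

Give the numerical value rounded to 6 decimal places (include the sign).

j₁+j₂−J=0  J+j₁−j₂=5  J−j₁+j₂=1  j₁+j₂+J+1=7
(j₁±m₁, j₂±m₂, J±M) = (2,3,0,1,2,4)
P² = 96
sum k=0..0:
  [0] +1/12 = 1/12
S = 1/12
C² = P²·S² = 2/3 ; C = +0.816497

+0.816497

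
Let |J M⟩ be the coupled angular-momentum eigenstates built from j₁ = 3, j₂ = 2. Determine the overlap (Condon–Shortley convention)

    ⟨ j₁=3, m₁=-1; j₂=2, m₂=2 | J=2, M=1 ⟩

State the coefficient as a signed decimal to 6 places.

√[5·3!3!1!/8! · 2!4!4!0!3!1!] = √(216/7)
  +(−1)^3/∏(3,0,1,1,2,0)! = -1/12  (running -1/12)
⟨..|..⟩ = √(216/7)·(-1/12) = -0.462910

-0.462910  (= −√(3/14))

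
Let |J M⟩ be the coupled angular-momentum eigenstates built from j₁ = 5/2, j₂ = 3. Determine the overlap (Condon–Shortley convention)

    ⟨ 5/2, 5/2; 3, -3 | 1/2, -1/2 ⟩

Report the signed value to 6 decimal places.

+√(2/7) = +0.534522

√[2·5!0!1!/7! · 5!0!0!6!0!1!] = √(28800/7)
  +(−1)^0/∏(0,5,0,0,0,1)! = 1/120  (running 1/120)
⟨..|..⟩ = √(28800/7)·(1/120) = +0.534522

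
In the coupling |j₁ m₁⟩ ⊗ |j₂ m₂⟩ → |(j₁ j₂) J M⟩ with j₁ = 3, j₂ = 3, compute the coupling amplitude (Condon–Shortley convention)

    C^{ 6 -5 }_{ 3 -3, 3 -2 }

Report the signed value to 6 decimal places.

+0.707107  (= +√(1/2))

√[13·0!6!6!/13! · 0!6!1!5!1!11!] = √(3732480000)
  +(−1)^0/∏(0,0,6,1,0,5)! = 1/86400  (running 1/86400)
⟨..|..⟩ = √(3732480000)·(1/86400) = +0.707107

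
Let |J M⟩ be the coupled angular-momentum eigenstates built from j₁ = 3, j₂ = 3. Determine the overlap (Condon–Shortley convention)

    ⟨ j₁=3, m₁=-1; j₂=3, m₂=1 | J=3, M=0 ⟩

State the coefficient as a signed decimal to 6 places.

+0.408248  (= +√(1/6))

triangle: 3!·3!·3!/10! = 216/3628800
(j±m)!: 2!·4!·4!·2!·3!·3! = 82944
prefactor² = (2J+1)·Δ·N² = 864/25
  k=1: −1/(1!·2!·3!·3!·0!·0!) = -1/72
  k=2: +1/(2!·1!·2!·2!·1!·1!) = 1/8
  k=3: −1/(3!·0!·1!·1!·2!·2!) = -1/24
Σ = 5/72  ⇒  CG² = 864/25·5/72² = 1/6
CG = +√(1/6) = +0.408248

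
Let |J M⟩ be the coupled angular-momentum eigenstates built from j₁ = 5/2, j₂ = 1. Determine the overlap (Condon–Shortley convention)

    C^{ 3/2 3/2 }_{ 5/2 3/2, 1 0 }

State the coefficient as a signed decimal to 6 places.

triangle: 2!·3!·0!/6! = 12/720
(j±m)!: 4!·1!·1!·1!·3!·0! = 144
prefactor² = (2J+1)·Δ·N² = 48/5
  k=1: −1/(1!·1!·0!·0!·3!·0!) = -1/6
Σ = -1/6  ⇒  CG² = 48/5·(-1/6)² = 4/15
CG = −√(4/15) = -0.516398

−√(4/15) = -0.516398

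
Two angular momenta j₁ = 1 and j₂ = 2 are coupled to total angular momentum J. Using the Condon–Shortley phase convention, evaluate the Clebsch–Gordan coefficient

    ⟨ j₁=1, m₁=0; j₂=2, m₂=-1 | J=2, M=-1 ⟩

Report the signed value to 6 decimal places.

triangle: 1!×1!×3!/6! = 6/720
(j±m)!: 1!×1!×1!×3!×1!×3! = 36
prefactor² = (2J+1)×Δ×N² = 3/2
  k=0: +1/(0!×1!×1!×1!×0!×2!) = 1/2
  k=1: −1/(1!×0!×0!×0!×1!×3!) = -1/6
Σ = 1/3  ⇒  CG² = 3/2×1/3² = 1/6
CG = +√(1/6) = +0.408248

+√(1/6) = +0.408248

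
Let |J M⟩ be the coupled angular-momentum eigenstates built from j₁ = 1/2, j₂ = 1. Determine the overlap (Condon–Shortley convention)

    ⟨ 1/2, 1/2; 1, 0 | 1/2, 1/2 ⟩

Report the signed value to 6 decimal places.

+0.577350  (= +√(1/3))

triangle: 1!·0!·1!/3! = 1/6
(j±m)!: 1!·0!·1!·1!·1!·0! = 1
prefactor² = (2J+1)·Δ·N² = 1/3
  k=0: +1/(0!·1!·0!·1!·0!·0!) = 1
Σ = 1  ⇒  CG² = 1/3·1² = 1/3
CG = +√(1/3) = +0.577350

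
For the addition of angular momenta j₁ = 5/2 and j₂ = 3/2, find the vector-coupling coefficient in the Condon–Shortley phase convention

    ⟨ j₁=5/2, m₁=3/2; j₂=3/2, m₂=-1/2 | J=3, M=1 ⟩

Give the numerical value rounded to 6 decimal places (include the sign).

+0.639010  (= +√(49/120))

j₁+j₂−J=1  J+j₁−j₂=4  J−j₁+j₂=2  j₁+j₂+J+1=8
(j₁±m₁, j₂±m₂, J±M) = (4,1,1,2,4,2)
P² = 96/5
sum k=0..1:
  [0] +1/6 = 1/6
  [1] −1/48 = -1/48
S = 7/48
C² = P²·S² = 49/120 ; C = +0.639010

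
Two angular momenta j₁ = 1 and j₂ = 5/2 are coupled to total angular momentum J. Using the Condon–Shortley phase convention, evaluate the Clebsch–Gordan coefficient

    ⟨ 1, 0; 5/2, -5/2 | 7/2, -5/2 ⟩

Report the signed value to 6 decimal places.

+0.534522

√[8·0!2!5!/8! · 1!1!0!5!1!6!] = √(28800/7)
  +(−1)^0/∏(0,0,1,0,1,5)! = 1/120  (running 1/120)
⟨..|..⟩ = √(28800/7)·(1/120) = +0.534522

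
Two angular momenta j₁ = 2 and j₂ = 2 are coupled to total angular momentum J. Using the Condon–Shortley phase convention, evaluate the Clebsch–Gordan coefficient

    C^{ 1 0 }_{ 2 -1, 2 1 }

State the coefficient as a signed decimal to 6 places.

+0.316228

√[3·3!1!1!/6! · 1!3!3!1!1!1!] = √(9/10)
  +(−1)^2/∏(2,1,1,1,0,0)! = 1/2  (running 1/2)
  +(−1)^3/∏(3,0,0,0,1,1)! = -1/6  (running 1/3)
⟨..|..⟩ = √(9/10)·(1/3) = +0.316228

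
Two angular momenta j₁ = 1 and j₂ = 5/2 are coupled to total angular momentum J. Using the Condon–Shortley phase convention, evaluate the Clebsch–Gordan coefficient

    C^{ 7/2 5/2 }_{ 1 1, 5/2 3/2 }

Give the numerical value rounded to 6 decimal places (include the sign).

triangle: 0!*2!*5!/8! = 240/40320
(j±m)!: 2!*0!*4!*1!*6!*1! = 34560
prefactor² = (2J+1)*Δ*N² = 11520/7
  k=0: +1/(0!*0!*0!*4!*2!*1!) = 1/48
Σ = 1/48  ⇒  CG² = 11520/7*1/48² = 5/7
CG = +√(5/7) = +0.845154

+√(5/7) ≈ +0.845154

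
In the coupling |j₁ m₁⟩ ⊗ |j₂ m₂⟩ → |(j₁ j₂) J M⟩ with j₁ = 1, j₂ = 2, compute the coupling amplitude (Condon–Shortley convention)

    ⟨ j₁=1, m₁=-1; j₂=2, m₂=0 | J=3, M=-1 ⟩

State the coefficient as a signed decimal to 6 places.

√[7·0!2!4!/7! · 0!2!2!2!2!4!] = √(128/5)
  +(−1)^0/∏(0,0,2,2,0,2)! = 1/8  (running 1/8)
⟨..|..⟩ = √(128/5)·(1/8) = +0.632456

+0.632456  (= +√(2/5))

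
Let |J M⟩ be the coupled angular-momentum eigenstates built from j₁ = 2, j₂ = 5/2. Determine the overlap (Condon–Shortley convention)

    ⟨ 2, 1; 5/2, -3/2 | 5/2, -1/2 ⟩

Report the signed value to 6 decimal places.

+√(6/35) ≈ +0.414039

triangle: 2!·2!·3!/8! = 24/40320
(j±m)!: 3!·1!·1!·4!·2!·3! = 1728
prefactor² = (2J+1)·Δ·N² = 216/35
  k=0: +1/(0!·2!·1!·1!·1!·2!) = 1/4
  k=1: −1/(1!·1!·0!·0!·2!·3!) = -1/12
Σ = 1/6  ⇒  CG² = 216/35·1/6² = 6/35
CG = +√(6/35) = +0.414039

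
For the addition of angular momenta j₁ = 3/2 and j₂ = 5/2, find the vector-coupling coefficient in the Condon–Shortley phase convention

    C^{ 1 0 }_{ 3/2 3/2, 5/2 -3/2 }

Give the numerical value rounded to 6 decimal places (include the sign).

√[3·3!0!2!/6! · 3!0!1!4!1!1!] = √(36/5)
  +(−1)^0/∏(0,3,0,1,0,1)! = 1/6  (running 1/6)
⟨..|..⟩ = √(36/5)·(1/6) = +0.447214

+√(1/5) = +0.447214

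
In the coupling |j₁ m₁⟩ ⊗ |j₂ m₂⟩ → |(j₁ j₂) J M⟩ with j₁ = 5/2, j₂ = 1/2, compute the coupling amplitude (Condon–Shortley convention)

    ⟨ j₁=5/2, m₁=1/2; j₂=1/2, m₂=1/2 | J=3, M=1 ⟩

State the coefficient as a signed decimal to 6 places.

+0.816497

triangle: 0!×5!×1!/7! = 120/5040
(j±m)!: 3!×2!×1!×0!×4!×2! = 576
prefactor² = (2J+1)×Δ×N² = 96
  k=0: +1/(0!×0!×2!×1!×3!×0!) = 1/12
Σ = 1/12  ⇒  CG² = 96×1/12² = 2/3
CG = +√(2/3) = +0.816497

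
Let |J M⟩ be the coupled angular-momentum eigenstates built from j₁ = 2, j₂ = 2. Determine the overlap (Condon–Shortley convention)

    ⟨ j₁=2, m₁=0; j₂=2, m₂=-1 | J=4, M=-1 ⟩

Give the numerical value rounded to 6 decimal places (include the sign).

√[9·0!4!4!/9! · 2!2!1!3!3!5!] = √(1728/7)
  +(−1)^0/∏(0,0,2,1,2,3)! = 1/24  (running 1/24)
⟨..|..⟩ = √(1728/7)·(1/24) = +0.654654

+√(3/7) = +0.654654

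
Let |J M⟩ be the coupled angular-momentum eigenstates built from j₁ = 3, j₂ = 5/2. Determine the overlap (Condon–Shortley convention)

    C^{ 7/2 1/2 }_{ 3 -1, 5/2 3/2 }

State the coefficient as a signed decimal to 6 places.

+√(8/63) ≈ +0.356348

√[8·2!4!3!/10! · 2!4!4!1!4!3!] = √(18432/175)
  +(−1)^1/∏(1,1,3,3,1,0)! = -1/36  (running -1/36)
  +(−1)^2/∏(2,0,2,2,2,1)! = 1/16  (running 5/144)
⟨..|..⟩ = √(18432/175)·(5/144) = +0.356348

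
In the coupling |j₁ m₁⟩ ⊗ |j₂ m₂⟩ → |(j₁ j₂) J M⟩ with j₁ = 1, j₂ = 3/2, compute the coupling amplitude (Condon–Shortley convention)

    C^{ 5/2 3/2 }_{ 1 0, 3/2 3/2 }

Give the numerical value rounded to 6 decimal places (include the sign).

+√(2/5) ≈ +0.632456

√[6·0!2!3!/6! · 1!1!3!0!4!1!] = √(72/5)
  +(−1)^0/∏(0,0,1,3,1,0)! = 1/6  (running 1/6)
⟨..|..⟩ = √(72/5)·(1/6) = +0.632456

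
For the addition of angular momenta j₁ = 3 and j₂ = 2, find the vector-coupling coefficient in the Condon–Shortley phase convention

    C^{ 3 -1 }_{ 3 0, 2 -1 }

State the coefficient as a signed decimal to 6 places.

√[7·2!4!2!/9! · 3!3!1!3!2!4!] = √(96/5)
  +(−1)^0/∏(0,2,3,1,1,1)! = 1/12  (running 1/12)
  +(−1)^1/∏(1,1,2,0,2,2)! = -1/8  (running -1/24)
⟨..|..⟩ = √(96/5)·(-1/24) = -0.182574

-0.182574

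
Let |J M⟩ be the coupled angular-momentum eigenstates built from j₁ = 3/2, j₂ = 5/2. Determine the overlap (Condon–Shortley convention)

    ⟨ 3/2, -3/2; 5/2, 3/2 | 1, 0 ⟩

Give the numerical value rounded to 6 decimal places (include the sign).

−√(1/5) ≈ -0.447214

triangle: 3!·0!·2!/6! = 12/720
(j±m)!: 0!·3!·4!·1!·1!·1! = 144
prefactor² = (2J+1)·Δ·N² = 36/5
  k=3: −1/(3!·0!·0!·1!·0!·1!) = -1/6
Σ = -1/6  ⇒  CG² = 36/5·(-1/6)² = 1/5
CG = −√(1/5) = -0.447214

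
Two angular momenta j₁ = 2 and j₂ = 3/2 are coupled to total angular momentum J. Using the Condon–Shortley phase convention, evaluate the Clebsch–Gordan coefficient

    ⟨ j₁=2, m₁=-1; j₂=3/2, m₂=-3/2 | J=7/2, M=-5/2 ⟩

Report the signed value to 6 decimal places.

√[8·0!4!3!/8! · 1!3!0!3!1!6!] = √(5184/7)
  +(−1)^0/∏(0,0,3,0,1,3)! = 1/36  (running 1/36)
⟨..|..⟩ = √(5184/7)·(1/36) = +0.755929

+0.755929  (= +√(4/7))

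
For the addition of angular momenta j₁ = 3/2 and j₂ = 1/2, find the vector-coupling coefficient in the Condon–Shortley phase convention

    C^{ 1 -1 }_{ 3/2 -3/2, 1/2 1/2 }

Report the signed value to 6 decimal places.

√[3·1!2!0!/4! · 0!3!1!0!0!2!] = √(3)
  +(−1)^1/∏(1,0,2,0,0,0)! = -1/2  (running -1/2)
⟨..|..⟩ = √(3)·(-1/2) = -0.866025

-0.866025  (= −√(3/4))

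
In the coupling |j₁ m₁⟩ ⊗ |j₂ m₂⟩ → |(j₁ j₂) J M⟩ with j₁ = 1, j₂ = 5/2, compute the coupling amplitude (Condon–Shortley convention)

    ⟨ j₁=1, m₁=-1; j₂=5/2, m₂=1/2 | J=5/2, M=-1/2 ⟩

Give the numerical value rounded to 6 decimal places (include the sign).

−√(18/35) = -0.717137

j₁+j₂−J=1  J+j₁−j₂=1  J−j₁+j₂=4  j₁+j₂+J+1=7
(j₁±m₁, j₂±m₂, J±M) = (0,2,3,2,2,3)
P² = 288/35
sum k=1..1:
  [1] −1/4 = -1/4
S = -1/4
C² = P²·S² = 18/35 ; C = -0.717137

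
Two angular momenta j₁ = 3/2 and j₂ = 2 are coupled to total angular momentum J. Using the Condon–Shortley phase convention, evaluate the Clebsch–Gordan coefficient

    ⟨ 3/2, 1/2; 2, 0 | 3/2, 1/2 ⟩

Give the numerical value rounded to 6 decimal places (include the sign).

−√(1/5) ≈ -0.447214

j₁+j₂−J=2  J+j₁−j₂=1  J−j₁+j₂=2  j₁+j₂+J+1=6
(j₁±m₁, j₂±m₂, J±M) = (2,1,2,2,2,1)
P² = 16/45
sum k=0..1:
  [0] +1/4 = 1/4
  [1] −1/1 = -1
S = -3/4
C² = P²·S² = 1/5 ; C = -0.447214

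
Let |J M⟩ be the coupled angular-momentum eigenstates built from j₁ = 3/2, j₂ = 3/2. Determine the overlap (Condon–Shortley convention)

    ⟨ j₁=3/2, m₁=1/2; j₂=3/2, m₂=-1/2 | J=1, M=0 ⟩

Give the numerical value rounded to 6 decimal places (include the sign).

√[3·2!1!1!/5! · 2!1!1!2!1!1!] = √(1/5)
  +(−1)^0/∏(0,2,1,1,0,0)! = 1/2  (running 1/2)
  +(−1)^1/∏(1,1,0,0,1,1)! = -1  (running -1/2)
⟨..|..⟩ = √(1/5)·(-1/2) = -0.223607

-0.223607  (= −√(1/20))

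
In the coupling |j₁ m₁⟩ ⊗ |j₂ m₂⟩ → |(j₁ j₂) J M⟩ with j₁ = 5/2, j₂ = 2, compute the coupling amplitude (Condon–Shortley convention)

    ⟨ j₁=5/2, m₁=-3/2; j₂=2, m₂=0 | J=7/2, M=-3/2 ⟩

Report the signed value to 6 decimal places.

−√(2/7) = -0.534522

j₁+j₂−J=1  J+j₁−j₂=4  J−j₁+j₂=3  j₁+j₂+J+1=9
(j₁±m₁, j₂±m₂, J±M) = (1,4,2,2,2,5)
P² = 512/7
sum k=0..1:
  [0] +1/48 = 1/48
  [1] −1/12 = -1/12
S = -1/16
C² = P²·S² = 2/7 ; C = -0.534522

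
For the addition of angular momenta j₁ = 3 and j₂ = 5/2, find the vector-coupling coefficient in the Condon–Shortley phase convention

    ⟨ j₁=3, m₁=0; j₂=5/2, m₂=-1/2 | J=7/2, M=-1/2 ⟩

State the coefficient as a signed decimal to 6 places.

−√(4/21) = -0.436436

√[8·2!4!3!/10! · 3!3!2!3!3!4!] = √(6912/175)
  +(−1)^0/∏(0,2,3,2,1,1)! = 1/24  (running 1/24)
  +(−1)^1/∏(1,1,2,1,2,2)! = -1/8  (running -1/12)
  +(−1)^2/∏(2,0,1,0,3,3)! = 1/72  (running -5/72)
⟨..|..⟩ = √(6912/175)·(-5/72) = -0.436436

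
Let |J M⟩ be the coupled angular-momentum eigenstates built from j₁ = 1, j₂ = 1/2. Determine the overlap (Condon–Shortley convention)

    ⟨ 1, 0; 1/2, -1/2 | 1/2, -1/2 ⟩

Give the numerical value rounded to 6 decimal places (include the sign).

√[2·1!1!0!/3! · 1!1!0!1!0!1!] = √(1/3)
  +(−1)^0/∏(0,1,1,0,0,0)! = 1  (running 1)
⟨..|..⟩ = √(1/3)·(1) = +0.577350

+0.577350  (= +√(1/3))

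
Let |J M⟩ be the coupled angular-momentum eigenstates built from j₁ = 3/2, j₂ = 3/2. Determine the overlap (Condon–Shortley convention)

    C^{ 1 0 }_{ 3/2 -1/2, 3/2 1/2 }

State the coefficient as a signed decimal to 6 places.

−√(1/20) = -0.223607

j₁+j₂−J=2  J+j₁−j₂=1  J−j₁+j₂=1  j₁+j₂+J+1=5
(j₁±m₁, j₂±m₂, J±M) = (1,2,2,1,1,1)
P² = 1/5
sum k=1..2:
  [1] −1/1 = -1
  [2] +1/2 = 1/2
S = -1/2
C² = P²·S² = 1/20 ; C = -0.223607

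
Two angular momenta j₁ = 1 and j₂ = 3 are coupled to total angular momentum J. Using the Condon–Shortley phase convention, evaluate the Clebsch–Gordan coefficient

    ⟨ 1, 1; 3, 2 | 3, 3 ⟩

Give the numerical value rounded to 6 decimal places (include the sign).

j₁+j₂−J=1  J+j₁−j₂=1  J−j₁+j₂=5  j₁+j₂+J+1=8
(j₁±m₁, j₂±m₂, J±M) = (2,0,5,1,6,0)
P² = 3600
sum k=0..0:
  [0] +1/120 = 1/120
S = 1/120
C² = P²·S² = 1/4 ; C = +0.500000

+0.500000  (= +√(1/4))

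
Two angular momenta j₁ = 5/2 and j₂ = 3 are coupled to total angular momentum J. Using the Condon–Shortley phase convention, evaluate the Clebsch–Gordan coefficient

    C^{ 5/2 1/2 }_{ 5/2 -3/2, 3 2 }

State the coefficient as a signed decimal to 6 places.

√[6·3!2!3!/9! · 1!4!5!1!3!2!] = √(288/7)
  +(−1)^2/∏(2,1,2,3,0,0)! = 1/24  (running 1/24)
  +(−1)^3/∏(3,0,1,2,1,1)! = -1/12  (running -1/24)
⟨..|..⟩ = √(288/7)·(-1/24) = -0.267261

-0.267261  (= −√(1/14))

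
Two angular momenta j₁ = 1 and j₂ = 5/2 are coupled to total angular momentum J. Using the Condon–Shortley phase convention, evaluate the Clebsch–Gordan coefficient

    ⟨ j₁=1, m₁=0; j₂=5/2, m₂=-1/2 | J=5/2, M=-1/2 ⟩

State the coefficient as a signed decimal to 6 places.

√[6·1!1!4!/7! · 1!1!2!3!2!3!] = √(144/35)
  +(−1)^0/∏(0,1,1,2,0,2)! = 1/4  (running 1/4)
  +(−1)^1/∏(1,0,0,1,1,3)! = -1/6  (running 1/12)
⟨..|..⟩ = √(144/35)·(1/12) = +0.169031

+√(1/35) ≈ +0.169031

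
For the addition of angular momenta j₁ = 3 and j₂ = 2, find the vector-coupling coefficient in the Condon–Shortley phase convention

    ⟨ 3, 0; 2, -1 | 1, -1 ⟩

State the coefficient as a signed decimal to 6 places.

-0.292770  (= −√(3/35))

j₁+j₂−J=4  J+j₁−j₂=2  J−j₁+j₂=0  j₁+j₂+J+1=7
(j₁±m₁, j₂±m₂, J±M) = (3,3,1,3,0,2)
P² = 432/35
sum k=1..1:
  [1] −1/12 = -1/12
S = -1/12
C² = P²·S² = 3/35 ; C = -0.292770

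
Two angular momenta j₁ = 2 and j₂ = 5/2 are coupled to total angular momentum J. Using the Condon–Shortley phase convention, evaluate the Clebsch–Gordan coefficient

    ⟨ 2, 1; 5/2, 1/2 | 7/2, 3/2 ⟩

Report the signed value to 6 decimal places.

+√(2/21) ≈ +0.308607

triangle: 1!·3!·4!/9! = 144/362880
(j±m)!: 3!·1!·3!·2!·5!·2! = 17280
prefactor² = (2J+1)·Δ·N² = 384/7
  k=0: +1/(0!·1!·1!·3!·2!·1!) = 1/12
  k=1: −1/(1!·0!·0!·2!·3!·2!) = -1/24
Σ = 1/24  ⇒  CG² = 384/7·1/24² = 2/21
CG = +√(2/21) = +0.308607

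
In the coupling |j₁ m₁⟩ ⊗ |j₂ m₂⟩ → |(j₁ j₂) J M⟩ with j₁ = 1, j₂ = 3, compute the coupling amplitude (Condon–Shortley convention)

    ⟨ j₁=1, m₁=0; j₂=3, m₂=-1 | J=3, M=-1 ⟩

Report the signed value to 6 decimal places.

triangle: 1!·1!·5!/8! = 120/40320
(j±m)!: 1!·1!·2!·4!·2!·4! = 2304
prefactor² = (2J+1)·Δ·N² = 48
  k=0: +1/(0!·1!·1!·2!·0!·3!) = 1/12
  k=1: −1/(1!·0!·0!·1!·1!·4!) = -1/24
Σ = 1/24  ⇒  CG² = 48·1/24² = 1/12
CG = +√(1/12) = +0.288675

+0.288675  (= +√(1/12))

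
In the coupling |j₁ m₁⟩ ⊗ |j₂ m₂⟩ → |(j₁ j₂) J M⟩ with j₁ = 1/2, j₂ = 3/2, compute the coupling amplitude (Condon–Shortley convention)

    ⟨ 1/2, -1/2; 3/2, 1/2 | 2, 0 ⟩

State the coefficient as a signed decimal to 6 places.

+0.707107  (= +√(1/2))

triangle: 0!×1!×3!/5! = 6/120
(j±m)!: 0!×1!×2!×1!×2!×2! = 8
prefactor² = (2J+1)×Δ×N² = 2
  k=0: +1/(0!×0!×1!×2!×0!×1!) = 1/2
Σ = 1/2  ⇒  CG² = 2×1/2² = 1/2
CG = +√(1/2) = +0.707107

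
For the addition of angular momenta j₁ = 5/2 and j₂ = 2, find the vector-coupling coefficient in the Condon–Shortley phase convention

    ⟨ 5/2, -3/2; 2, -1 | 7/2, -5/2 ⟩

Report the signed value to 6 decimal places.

-0.125988  (= −√(1/63))

√[8·1!4!3!/9! · 1!4!1!3!1!6!] = √(2304/7)
  +(−1)^0/∏(0,1,4,1,0,2)! = 1/48  (running 1/48)
  +(−1)^1/∏(1,0,3,0,1,3)! = -1/36  (running -1/144)
⟨..|..⟩ = √(2304/7)·(-1/144) = -0.125988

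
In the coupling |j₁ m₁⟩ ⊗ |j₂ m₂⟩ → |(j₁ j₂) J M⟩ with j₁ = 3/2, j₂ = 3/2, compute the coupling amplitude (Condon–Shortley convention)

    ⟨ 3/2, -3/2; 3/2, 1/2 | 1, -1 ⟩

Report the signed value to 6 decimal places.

+√(3/10) ≈ +0.547723

triangle: 2!·1!·1!/5! = 2/120
(j±m)!: 0!·3!·2!·1!·0!·2! = 24
prefactor² = (2J+1)·Δ·N² = 6/5
  k=2: +1/(2!·0!·1!·0!·0!·1!) = 1/2
Σ = 1/2  ⇒  CG² = 6/5·1/2² = 3/10
CG = +√(3/10) = +0.547723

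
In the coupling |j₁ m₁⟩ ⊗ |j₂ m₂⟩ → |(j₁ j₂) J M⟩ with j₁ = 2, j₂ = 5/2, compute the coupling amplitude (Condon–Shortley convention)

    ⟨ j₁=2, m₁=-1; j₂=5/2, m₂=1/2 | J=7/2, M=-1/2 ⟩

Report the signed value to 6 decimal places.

√[8·1!3!4!/9! · 1!3!3!2!3!4!] = √(1152/35)
  +(−1)^0/∏(0,1,3,3,0,1)! = 1/36  (running 1/36)
  +(−1)^1/∏(1,0,2,2,1,2)! = -1/8  (running -7/72)
⟨..|..⟩ = √(1152/35)·(-7/72) = -0.557773

−√(14/45) = -0.557773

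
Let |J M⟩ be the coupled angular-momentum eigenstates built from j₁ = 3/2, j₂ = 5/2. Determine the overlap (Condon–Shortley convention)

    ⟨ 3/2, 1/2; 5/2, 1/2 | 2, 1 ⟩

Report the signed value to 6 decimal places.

−√(25/84) ≈ -0.545545

√[5·2!1!3!/7! · 2!1!3!2!3!1!] = √(12/7)
  +(−1)^0/∏(0,2,1,3,0,0)! = 1/12  (running 1/12)
  +(−1)^1/∏(1,1,0,2,1,1)! = -1/2  (running -5/12)
⟨..|..⟩ = √(12/7)·(-5/12) = -0.545545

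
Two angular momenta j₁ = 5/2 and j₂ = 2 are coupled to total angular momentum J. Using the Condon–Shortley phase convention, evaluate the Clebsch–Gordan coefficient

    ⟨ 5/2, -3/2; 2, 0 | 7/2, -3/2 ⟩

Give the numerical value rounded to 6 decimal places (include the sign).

j₁+j₂−J=1  J+j₁−j₂=4  J−j₁+j₂=3  j₁+j₂+J+1=9
(j₁±m₁, j₂±m₂, J±M) = (1,4,2,2,2,5)
P² = 512/7
sum k=0..1:
  [0] +1/48 = 1/48
  [1] −1/12 = -1/12
S = -1/16
C² = P²·S² = 2/7 ; C = -0.534522

-0.534522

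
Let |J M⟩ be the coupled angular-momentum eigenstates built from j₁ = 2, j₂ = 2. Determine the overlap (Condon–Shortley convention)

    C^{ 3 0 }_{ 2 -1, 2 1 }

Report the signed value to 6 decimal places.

-0.632456

√[7·1!3!3!/8! · 1!3!3!1!3!3!] = √(81/10)
  +(−1)^0/∏(0,1,3,3,0,0)! = 1/36  (running 1/36)
  +(−1)^1/∏(1,0,2,2,1,1)! = -1/4  (running -2/9)
⟨..|..⟩ = √(81/10)·(-2/9) = -0.632456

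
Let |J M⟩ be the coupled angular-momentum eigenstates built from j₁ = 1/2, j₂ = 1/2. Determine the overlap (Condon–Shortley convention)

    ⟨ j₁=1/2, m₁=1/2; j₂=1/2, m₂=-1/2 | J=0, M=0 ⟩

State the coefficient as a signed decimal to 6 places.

+√(1/2) = +0.707107

√[1·1!0!0!/2! · 1!0!0!1!0!0!] = √(1/2)
  +(−1)^0/∏(0,1,0,0,0,0)! = 1  (running 1)
⟨..|..⟩ = √(1/2)·(1) = +0.707107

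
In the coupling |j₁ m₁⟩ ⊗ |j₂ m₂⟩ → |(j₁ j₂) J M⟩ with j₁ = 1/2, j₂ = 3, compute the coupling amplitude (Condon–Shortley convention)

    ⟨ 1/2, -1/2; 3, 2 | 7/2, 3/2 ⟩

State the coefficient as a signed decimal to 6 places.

+0.534522  (= +√(2/7))

j₁+j₂−J=0  J+j₁−j₂=1  J−j₁+j₂=6  j₁+j₂+J+1=8
(j₁±m₁, j₂±m₂, J±M) = (0,1,5,1,5,2)
P² = 28800/7
sum k=0..0:
  [0] +1/120 = 1/120
S = 1/120
C² = P²·S² = 2/7 ; C = +0.534522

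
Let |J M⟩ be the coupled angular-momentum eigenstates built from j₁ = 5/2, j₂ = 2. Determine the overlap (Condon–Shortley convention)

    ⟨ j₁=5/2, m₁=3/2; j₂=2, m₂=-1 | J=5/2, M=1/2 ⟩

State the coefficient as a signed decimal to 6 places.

+0.414039

j₁+j₂−J=2  J+j₁−j₂=3  J−j₁+j₂=2  j₁+j₂+J+1=8
(j₁±m₁, j₂±m₂, J±M) = (4,1,1,3,3,2)
P² = 216/35
sum k=0..1:
  [0] +1/4 = 1/4
  [1] −1/12 = -1/12
S = 1/6
C² = P²·S² = 6/35 ; C = +0.414039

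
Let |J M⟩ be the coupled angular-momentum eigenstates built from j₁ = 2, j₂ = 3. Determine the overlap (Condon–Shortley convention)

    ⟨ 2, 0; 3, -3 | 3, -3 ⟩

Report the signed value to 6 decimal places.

j₁+j₂−J=2  J+j₁−j₂=2  J−j₁+j₂=4  j₁+j₂+J+1=9
(j₁±m₁, j₂±m₂, J±M) = (2,2,0,6,0,6)
P² = 3840
sum k=0..0:
  [0] +1/96 = 1/96
S = 1/96
C² = P²·S² = 5/12 ; C = +0.645497

+√(5/12) = +0.645497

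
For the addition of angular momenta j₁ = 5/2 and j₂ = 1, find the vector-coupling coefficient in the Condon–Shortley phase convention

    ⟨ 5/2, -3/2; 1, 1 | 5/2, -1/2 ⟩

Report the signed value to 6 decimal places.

−√(16/35) ≈ -0.676123

triangle: 1!·4!·1!/7! = 24/5040
(j±m)!: 1!·4!·2!·0!·2!·3! = 576
prefactor² = (2J+1)·Δ·N² = 576/35
  k=1: −1/(1!·0!·3!·1!·1!·0!) = -1/6
Σ = -1/6  ⇒  CG² = 576/35·(-1/6)² = 16/35
CG = −√(16/35) = -0.676123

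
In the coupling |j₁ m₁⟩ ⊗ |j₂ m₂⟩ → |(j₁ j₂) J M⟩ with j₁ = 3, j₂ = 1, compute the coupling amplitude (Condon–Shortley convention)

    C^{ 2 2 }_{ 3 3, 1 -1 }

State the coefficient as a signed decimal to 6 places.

+0.845154  (= +√(5/7))

triangle: 2!×4!×0!/7! = 48/5040
(j±m)!: 6!×0!×0!×2!×4!×0! = 34560
prefactor² = (2J+1)×Δ×N² = 11520/7
  k=0: +1/(0!×2!×0!×0!×4!×0!) = 1/48
Σ = 1/48  ⇒  CG² = 11520/7×1/48² = 5/7
CG = +√(5/7) = +0.845154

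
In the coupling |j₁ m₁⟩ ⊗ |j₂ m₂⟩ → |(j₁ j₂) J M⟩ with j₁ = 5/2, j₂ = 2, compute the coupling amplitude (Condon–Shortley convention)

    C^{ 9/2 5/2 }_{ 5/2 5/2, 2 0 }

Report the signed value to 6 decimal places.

+0.408248

j₁+j₂−J=0  J+j₁−j₂=5  J−j₁+j₂=4  j₁+j₂+J+1=10
(j₁±m₁, j₂±m₂, J±M) = (5,0,2,2,7,2)
P² = 38400
sum k=0..0:
  [0] +1/480 = 1/480
S = 1/480
C² = P²·S² = 1/6 ; C = +0.408248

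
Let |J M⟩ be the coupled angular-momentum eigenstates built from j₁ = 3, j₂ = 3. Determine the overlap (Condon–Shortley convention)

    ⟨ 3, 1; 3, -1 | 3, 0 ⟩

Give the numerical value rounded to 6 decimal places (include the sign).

−√(1/6) ≈ -0.408248

√[7·3!3!3!/10! · 4!2!2!4!3!3!] = √(864/25)
  +(−1)^0/∏(0,3,2,2,1,1)! = 1/24  (running 1/24)
  +(−1)^1/∏(1,2,1,1,2,2)! = -1/8  (running -1/12)
  +(−1)^2/∏(2,1,0,0,3,3)! = 1/72  (running -5/72)
⟨..|..⟩ = √(864/25)·(-5/72) = -0.408248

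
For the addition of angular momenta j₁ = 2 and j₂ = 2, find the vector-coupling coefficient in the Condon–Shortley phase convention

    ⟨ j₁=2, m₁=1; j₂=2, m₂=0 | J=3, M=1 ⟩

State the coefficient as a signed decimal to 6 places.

j₁+j₂−J=1  J+j₁−j₂=3  J−j₁+j₂=3  j₁+j₂+J+1=8
(j₁±m₁, j₂±m₂, J±M) = (3,1,2,2,4,2)
P² = 36/5
sum k=0..1:
  [0] +1/4 = 1/4
  [1] −1/12 = -1/12
S = 1/6
C² = P²·S² = 1/5 ; C = +0.447214

+0.447214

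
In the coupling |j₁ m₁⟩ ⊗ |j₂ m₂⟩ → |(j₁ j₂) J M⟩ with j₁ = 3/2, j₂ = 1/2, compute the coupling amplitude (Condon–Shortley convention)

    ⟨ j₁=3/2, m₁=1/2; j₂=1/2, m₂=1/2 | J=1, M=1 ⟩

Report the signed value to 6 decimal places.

−√(1/4) = -0.500000

√[3·1!2!0!/4! · 2!1!1!0!2!0!] = √(1)
  +(−1)^1/∏(1,0,0,0,2,0)! = -1/2  (running -1/2)
⟨..|..⟩ = √(1)·(-1/2) = -0.500000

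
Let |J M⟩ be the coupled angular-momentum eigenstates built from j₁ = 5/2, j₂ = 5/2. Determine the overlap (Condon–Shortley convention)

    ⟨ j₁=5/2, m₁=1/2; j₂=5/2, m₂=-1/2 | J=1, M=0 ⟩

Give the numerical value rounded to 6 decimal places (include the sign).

+0.119523

j₁+j₂−J=4  J+j₁−j₂=1  J−j₁+j₂=1  j₁+j₂+J+1=7
(j₁±m₁, j₂±m₂, J±M) = (3,2,2,3,1,1)
P² = 72/35
sum k=1..2:
  [1] −1/6 = -1/6
  [2] +1/4 = 1/4
S = 1/12
C² = P²·S² = 1/70 ; C = +0.119523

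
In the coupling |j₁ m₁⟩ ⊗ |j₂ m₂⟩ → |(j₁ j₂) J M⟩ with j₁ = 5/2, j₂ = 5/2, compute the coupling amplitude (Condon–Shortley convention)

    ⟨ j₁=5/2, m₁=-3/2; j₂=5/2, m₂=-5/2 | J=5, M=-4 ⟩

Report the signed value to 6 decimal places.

+0.707107  (= +√(1/2))

j₁+j₂−J=0  J+j₁−j₂=5  J−j₁+j₂=5  j₁+j₂+J+1=11
(j₁±m₁, j₂±m₂, J±M) = (1,4,0,5,1,9)
P² = 4147200
sum k=0..0:
  [0] +1/2880 = 1/2880
S = 1/2880
C² = P²·S² = 1/2 ; C = +0.707107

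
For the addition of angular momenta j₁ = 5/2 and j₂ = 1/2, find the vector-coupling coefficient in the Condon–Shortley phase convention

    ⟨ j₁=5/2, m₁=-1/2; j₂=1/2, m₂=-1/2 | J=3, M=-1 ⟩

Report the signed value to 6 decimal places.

+√(2/3) = +0.816497

triangle: 0!·5!·1!/7! = 120/5040
(j±m)!: 2!·3!·0!·1!·2!·4! = 576
prefactor² = (2J+1)·Δ·N² = 96
  k=0: +1/(0!·0!·3!·0!·2!·1!) = 1/12
Σ = 1/12  ⇒  CG² = 96·1/12² = 2/3
CG = +√(2/3) = +0.816497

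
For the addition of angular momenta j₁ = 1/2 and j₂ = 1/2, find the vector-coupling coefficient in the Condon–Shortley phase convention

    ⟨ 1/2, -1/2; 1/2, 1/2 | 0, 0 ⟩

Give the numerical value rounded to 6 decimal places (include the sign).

j₁+j₂−J=1  J+j₁−j₂=0  J−j₁+j₂=0  j₁+j₂+J+1=2
(j₁±m₁, j₂±m₂, J±M) = (0,1,1,0,0,0)
P² = 1/2
sum k=1..1:
  [1] −1/1 = -1
S = -1
C² = P²·S² = 1/2 ; C = -0.707107

−√(1/2) ≈ -0.707107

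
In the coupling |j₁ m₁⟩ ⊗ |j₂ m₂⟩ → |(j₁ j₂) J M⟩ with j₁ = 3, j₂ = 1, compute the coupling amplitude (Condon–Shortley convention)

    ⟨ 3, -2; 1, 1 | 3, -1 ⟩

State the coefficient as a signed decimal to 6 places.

−√(5/12) ≈ -0.645497

j₁+j₂−J=1  J+j₁−j₂=5  J−j₁+j₂=1  j₁+j₂+J+1=8
(j₁±m₁, j₂±m₂, J±M) = (1,5,2,0,2,4)
P² = 240
sum k=1..1:
  [1] −1/24 = -1/24
S = -1/24
C² = P²·S² = 5/12 ; C = -0.645497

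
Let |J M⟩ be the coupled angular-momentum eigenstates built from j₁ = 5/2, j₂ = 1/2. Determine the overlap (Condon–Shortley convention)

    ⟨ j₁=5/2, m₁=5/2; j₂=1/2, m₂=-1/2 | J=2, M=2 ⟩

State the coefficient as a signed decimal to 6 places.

+√(5/6) = +0.912871

triangle: 1!*4!*0!/6! = 24/720
(j±m)!: 5!*0!*0!*1!*4!*0! = 2880
prefactor² = (2J+1)*Δ*N² = 480
  k=0: +1/(0!*1!*0!*0!*4!*0!) = 1/24
Σ = 1/24  ⇒  CG² = 480*1/24² = 5/6
CG = +√(5/6) = +0.912871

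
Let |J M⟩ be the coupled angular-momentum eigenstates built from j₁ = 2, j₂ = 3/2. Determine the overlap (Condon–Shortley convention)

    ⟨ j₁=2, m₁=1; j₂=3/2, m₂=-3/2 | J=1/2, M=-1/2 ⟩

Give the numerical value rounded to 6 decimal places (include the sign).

+0.316228

√[2·3!1!0!/5! · 3!1!0!3!0!1!] = √(18/5)
  +(−1)^0/∏(0,3,1,0,0,0)! = 1/6  (running 1/6)
⟨..|..⟩ = √(18/5)·(1/6) = +0.316228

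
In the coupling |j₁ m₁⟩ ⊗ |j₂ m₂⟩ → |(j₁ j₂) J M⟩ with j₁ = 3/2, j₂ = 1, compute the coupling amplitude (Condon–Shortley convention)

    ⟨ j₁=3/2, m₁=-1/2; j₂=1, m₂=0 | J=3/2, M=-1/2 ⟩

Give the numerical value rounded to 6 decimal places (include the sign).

−√(1/15) = -0.258199

j₁+j₂−J=1  J+j₁−j₂=2  J−j₁+j₂=1  j₁+j₂+J+1=5
(j₁±m₁, j₂±m₂, J±M) = (1,2,1,1,1,2)
P² = 4/15
sum k=0..1:
  [0] +1/2 = 1/2
  [1] −1/1 = -1
S = -1/2
C² = P²·S² = 1/15 ; C = -0.258199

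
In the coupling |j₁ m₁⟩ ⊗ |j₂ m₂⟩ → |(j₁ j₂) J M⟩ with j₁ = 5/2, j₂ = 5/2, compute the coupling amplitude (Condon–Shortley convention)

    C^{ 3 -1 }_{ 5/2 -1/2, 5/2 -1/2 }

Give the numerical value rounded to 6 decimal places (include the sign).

-0.516398

j₁+j₂−J=2  J+j₁−j₂=3  J−j₁+j₂=3  j₁+j₂+J+1=9
(j₁±m₁, j₂±m₂, J±M) = (2,3,2,3,2,4)
P² = 48/5
sum k=0..2:
  [0] +1/24 = 1/24
  [1] −1/4 = -1/4
  [2] +1/24 = 1/24
S = -1/6
C² = P²·S² = 4/15 ; C = -0.516398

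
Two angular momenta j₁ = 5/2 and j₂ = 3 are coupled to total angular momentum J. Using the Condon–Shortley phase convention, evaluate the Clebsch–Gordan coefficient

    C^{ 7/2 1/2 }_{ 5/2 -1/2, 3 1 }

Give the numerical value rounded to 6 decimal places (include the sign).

−√(1/63) ≈ -0.125988

triangle: 2!·3!·4!/10! = 288/3628800
(j±m)!: 2!·3!·4!·2!·4!·3! = 82944
prefactor² = (2J+1)·Δ·N² = 9216/175
  k=0: +1/(0!·2!·3!·4!·0!·0!) = 1/288
  k=1: −1/(1!·1!·2!·3!·1!·1!) = -1/12
  k=2: +1/(2!·0!·1!·2!·2!·2!) = 1/16
Σ = -5/288  ⇒  CG² = 9216/175·(-5/288)² = 1/63
CG = −√(1/63) = -0.125988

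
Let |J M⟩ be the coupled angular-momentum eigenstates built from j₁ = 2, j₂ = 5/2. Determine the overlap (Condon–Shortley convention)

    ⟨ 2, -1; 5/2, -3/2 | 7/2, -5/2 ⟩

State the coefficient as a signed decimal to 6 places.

j₁+j₂−J=1  J+j₁−j₂=3  J−j₁+j₂=4  j₁+j₂+J+1=9
(j₁±m₁, j₂±m₂, J±M) = (1,3,1,4,1,6)
P² = 2304/7
sum k=0..1:
  [0] +1/36 = 1/36
  [1] −1/48 = -1/48
S = 1/144
C² = P²·S² = 1/63 ; C = +0.125988

+0.125988  (= +√(1/63))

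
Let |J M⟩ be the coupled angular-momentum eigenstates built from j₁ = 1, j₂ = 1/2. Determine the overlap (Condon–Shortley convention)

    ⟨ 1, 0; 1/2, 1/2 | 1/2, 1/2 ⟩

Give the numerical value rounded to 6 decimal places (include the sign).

triangle: 1!*1!*0!/3! = 1/6
(j±m)!: 1!*1!*1!*0!*1!*0! = 1
prefactor² = (2J+1)*Δ*N² = 1/3
  k=1: −1/(1!*0!*0!*0!*1!*0!) = -1
Σ = -1  ⇒  CG² = 1/3*(-1)² = 1/3
CG = −√(1/3) = -0.577350

-0.577350  (= −√(1/3))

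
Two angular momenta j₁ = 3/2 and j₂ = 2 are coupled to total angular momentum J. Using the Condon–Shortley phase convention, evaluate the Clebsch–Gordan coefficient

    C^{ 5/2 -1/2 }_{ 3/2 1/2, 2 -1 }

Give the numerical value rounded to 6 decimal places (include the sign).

√[6·1!2!3!/7! · 2!1!1!3!2!3!] = √(72/35)
  +(−1)^0/∏(0,1,1,1,1,2)! = 1/2  (running 1/2)
  +(−1)^1/∏(1,0,0,0,2,3)! = -1/12  (running 5/12)
⟨..|..⟩ = √(72/35)·(5/12) = +0.597614

+0.597614  (= +√(5/14))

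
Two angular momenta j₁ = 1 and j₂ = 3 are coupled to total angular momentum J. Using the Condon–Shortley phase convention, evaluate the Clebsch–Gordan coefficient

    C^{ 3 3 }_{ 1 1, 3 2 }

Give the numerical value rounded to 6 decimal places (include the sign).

triangle: 1!×1!×5!/8! = 120/40320
(j±m)!: 2!×0!×5!×1!×6!×0! = 172800
prefactor² = (2J+1)×Δ×N² = 3600
  k=0: +1/(0!×1!×0!×5!×1!×0!) = 1/120
Σ = 1/120  ⇒  CG² = 3600×1/120² = 1/4
CG = +√(1/4) = +0.500000

+0.500000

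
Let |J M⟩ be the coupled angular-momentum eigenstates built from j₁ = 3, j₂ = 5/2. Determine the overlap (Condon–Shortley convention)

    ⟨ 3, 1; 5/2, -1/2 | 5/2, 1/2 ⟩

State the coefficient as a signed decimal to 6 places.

-0.478091

√[6·3!3!2!/9! · 4!2!2!3!3!2!] = √(288/35)
  +(−1)^0/∏(0,3,2,2,1,0)! = 1/24  (running 1/24)
  +(−1)^1/∏(1,2,1,1,2,1)! = -1/4  (running -5/24)
  +(−1)^2/∏(2,1,0,0,3,2)! = 1/24  (running -1/6)
⟨..|..⟩ = √(288/35)·(-1/6) = -0.478091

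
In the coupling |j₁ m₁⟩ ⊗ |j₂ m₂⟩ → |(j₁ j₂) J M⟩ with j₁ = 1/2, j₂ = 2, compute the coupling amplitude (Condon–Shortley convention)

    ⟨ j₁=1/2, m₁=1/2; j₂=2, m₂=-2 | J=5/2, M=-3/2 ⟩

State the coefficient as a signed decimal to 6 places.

+√(1/5) = +0.447214

triangle: 0!·1!·4!/6! = 24/720
(j±m)!: 1!·0!·0!·4!·1!·4! = 576
prefactor² = (2J+1)·Δ·N² = 576/5
  k=0: +1/(0!·0!·0!·0!·1!·4!) = 1/24
Σ = 1/24  ⇒  CG² = 576/5·1/24² = 1/5
CG = +√(1/5) = +0.447214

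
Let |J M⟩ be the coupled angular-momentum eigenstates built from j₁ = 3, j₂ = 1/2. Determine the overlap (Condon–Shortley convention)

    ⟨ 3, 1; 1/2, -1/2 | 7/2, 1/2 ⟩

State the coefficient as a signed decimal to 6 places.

√[8·0!6!1!/8! · 4!2!0!1!4!3!] = √(6912/7)
  +(−1)^0/∏(0,0,2,0,4,1)! = 1/48  (running 1/48)
⟨..|..⟩ = √(6912/7)·(1/48) = +0.654654

+0.654654  (= +√(3/7))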